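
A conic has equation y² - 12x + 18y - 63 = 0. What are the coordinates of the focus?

Only y is squared. Complete the square in y: (y + 9)² = 12(x + 12).
Vertex (-12, -9); 4p = 12 so p = 3. Opens right.
Focus is p units from the vertex along the axis: (h + p, k).

(-9, -9)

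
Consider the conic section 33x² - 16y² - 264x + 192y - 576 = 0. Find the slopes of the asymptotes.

Collect terms: 33(x² - 8x) -16(y² - 12y) = 576
Complete the square in x and y: 33(x - 4)² -16(y - 6)² = 576 + 528 - 576 = 528
Divide by 528: (x - 4)²/16 - (y - 6)²/33 = 1
Hyperbola, center (4, 6), transverse axis horizontal; a² = 16, b² = 33.
For a horizontal hyperbola the asymptotes have slope ±b/a.
Here that is ±√33/4.

√33/4 and -√33/4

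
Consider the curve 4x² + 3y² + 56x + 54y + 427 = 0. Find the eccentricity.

Collect terms: 4(x² + 14x) + 3(y² + 18y) = -427
Complete the square in x and y: 4(x + 7)² + 3(y + 9)² = -427 + 196 + 243 = 12
Divide through by 12 to get (x + 7)²/3 + (y + 9)²/4 = 1.
Ellipse, center (-7, -9), major axis vertical; a² = 4, b² = 3.
c² = a² - b² = 1, so c = 1.
e = c/a = 1/2.

e = 1/2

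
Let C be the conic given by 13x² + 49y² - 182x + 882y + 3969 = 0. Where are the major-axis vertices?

Group the x- and y-terms: 13(x² - 14x) + 49(y² + 18y) = -3969
13(x - 7)² + 49(y + 9)² = -3969 + 637 + 3969 = 637
Dividing both sides by 637: (x - 7)²/49 + (y + 9)²/13 = 1
Ellipse, center (7, -9), major axis horizontal; a² = 49, b² = 13.
a = 7. Vertices at (h ± a, k).

(0, -9) and (14, -9)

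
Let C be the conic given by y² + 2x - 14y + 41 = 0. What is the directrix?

Only y is squared. Complete the square in y: (y - 7)² = -2(x - 4).
Vertex (4, 7); 4p = -2 so p = -1/2. Opens left.
Directrix is the vertical line x = h − p = 4 − (-1/2) = 9/2.

x = 9/2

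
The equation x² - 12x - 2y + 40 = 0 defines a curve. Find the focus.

Only x is squared. Complete the square in x: (x - 6)² = 2(y - 2).
Vertex (6, 2); 4p = 2 so p = 1/2. Opens up.
Focus is p units from the vertex along the axis: (h, k + p).

(6, 5/2)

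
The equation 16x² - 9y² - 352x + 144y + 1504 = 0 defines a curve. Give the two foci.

(11, 3) and (11, 13)

Group the x- and y-terms: 16(x² - 22x) -9(y² - 16y) = -1504
Complete the square: 16(x - 11)² -9(y - 8)² = -1504 + 1936 - 576 = -144
Divide through by -144 to get (y - 8)²/16 - (x - 11)²/9 = 1.
Hyperbola, center (11, 8), transverse axis vertical; a² = 16, b² = 9.
c² = a² + b² = 16 + 9 = 25, so c = 5.
Foci lie on the vertical axis through the center: (h, k ± c).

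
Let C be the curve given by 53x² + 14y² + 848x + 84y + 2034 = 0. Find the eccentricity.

e = √2067/53

Rearranging, 53(x² + 16x) + 14(y² + 6y) = -2034.
53(x + 8)² + 14(y + 3)² = -2034 + 3392 + 126 = 1484
Dividing both sides by 1484: (x + 8)²/28 + (y + 3)²/106 = 1
Ellipse, center (-8, -3), major axis vertical; a² = 106, b² = 28.
c² = a² - b² = 78, so c = √78.
e = c/a = √78/√106 = √2067/53.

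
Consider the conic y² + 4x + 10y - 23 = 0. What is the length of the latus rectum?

Only y is squared. Complete the square in y: (y + 5)² = -4(x - 12).
Vertex (12, -5); 4p = -4 so p = -1. Opens left.
Latus rectum length = |4p| = 4.

4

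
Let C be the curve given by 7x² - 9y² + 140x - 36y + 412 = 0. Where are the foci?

(-18, -2) and (-2, -2)

Group the x- and y-terms: 7(x² + 20x) -9(y² + 4y) = -412
Complete the square: 7(x + 10)² -9(y + 2)² = -412 + 700 - 36 = 252
Divide by 252: (x + 10)²/36 - (y + 2)²/28 = 1
Hyperbola, center (-10, -2), transverse axis horizontal; a² = 36, b² = 28.
c² = a² + b² = 36 + 28 = 64, so c = 8.
Foci lie on the horizontal axis through the center: (h ± c, k).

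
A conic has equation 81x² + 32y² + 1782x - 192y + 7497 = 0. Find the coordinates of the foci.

(-11, -4) and (-11, 10)

81(x² + 22x) + 32(y² - 6y) = -7497
81(x + 11)² + 32(y - 3)² = -7497 + 9801 + 288 = 2592
Dividing both sides by 2592: (x + 11)²/32 + (y - 3)²/81 = 1
Ellipse, center (-11, 3), major axis vertical; a² = 81, b² = 32.
c² = a² - b² = 81 - 32 = 49, so c = 7.
Foci lie on the vertical axis through the center: (h, k ± c).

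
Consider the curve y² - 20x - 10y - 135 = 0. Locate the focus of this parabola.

Only y is squared. Complete the square in y: (y - 5)² = 20(x + 8).
Vertex (-8, 5); 4p = 20 so p = 5. Opens right.
Focus is p units from the vertex along the axis: (h + p, k).

(-3, 5)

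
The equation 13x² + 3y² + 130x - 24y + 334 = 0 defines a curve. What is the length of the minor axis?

Collect terms: 13(x² + 10x) + 3(y² - 8y) = -334
Complete the square in x and y: 13(x + 5)² + 3(y - 4)² = -334 + 325 + 48 = 39
Dividing both sides by 39: (x + 5)²/3 + (y - 4)²/13 = 1
Ellipse, center (-5, 4), major axis vertical; a² = 13, b² = 3.
b² = 3 so b = √3; the minor axis has length 2b = 2√3.

2√3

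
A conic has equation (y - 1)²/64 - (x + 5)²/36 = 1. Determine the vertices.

Center (-5, 1). The positive term is the y-term, so the transverse axis is vertical; a² = 64, b² = 36.
a = 8. Vertices at (h, k ± a).

(-5, -7) and (-5, 9)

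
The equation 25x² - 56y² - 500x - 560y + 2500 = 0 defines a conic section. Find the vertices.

Rearranging, 25(x² - 20x) -56(y² + 10y) = -2500.
Complete the square: 25(x - 10)² -56(y + 5)² = -2500 + 2500 - 1400 = -1400
Divide by -1400: (y + 5)²/25 - (x - 10)²/56 = 1
Hyperbola, center (10, -5), transverse axis vertical; a² = 25, b² = 56.
a = 5. Vertices at (h, k ± a).

(10, -10) and (10, 0)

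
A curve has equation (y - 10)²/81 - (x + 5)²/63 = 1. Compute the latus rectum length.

14

Center (-5, 10). The positive term is the y-term, so the transverse axis is vertical; a² = 81, b² = 63.
Latus rectum length = 2b²/a = 2·63/9 = 14.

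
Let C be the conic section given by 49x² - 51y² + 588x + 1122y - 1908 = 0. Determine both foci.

Collect terms: 49(x² + 12x) -51(y² - 22y) = 1908
Complete the square: 49(x + 6)² -51(y - 11)² = 1908 + 1764 - 6171 = -2499
Dividing both sides by -2499: (y - 11)²/49 - (x + 6)²/51 = 1
Hyperbola, center (-6, 11), transverse axis vertical; a² = 49, b² = 51.
c² = a² + b² = 49 + 51 = 100, so c = 10.
Foci lie on the vertical axis through the center: (h, k ± c).

(-6, 1) and (-6, 21)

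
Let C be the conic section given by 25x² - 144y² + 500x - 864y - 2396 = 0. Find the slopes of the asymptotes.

Rearranging, 25(x² + 20x) -144(y² + 6y) = 2396.
25(x + 10)² -144(y + 3)² = 2396 + 2500 - 1296 = 3600
Divide through by 3600 to get (x + 10)²/144 - (y + 3)²/25 = 1.
Hyperbola, center (-10, -3), transverse axis horizontal; a² = 144, b² = 25.
For a horizontal hyperbola the asymptotes have slope ±b/a.
Here that is ±5/12.

5/12 and -5/12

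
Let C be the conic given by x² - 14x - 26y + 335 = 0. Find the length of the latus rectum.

26

Only x is squared. Complete the square in x: (x - 7)² = 26(y - 11).
Vertex (7, 11); 4p = 26 so p = 13/2. Opens up.
Latus rectum length = |4p| = 26.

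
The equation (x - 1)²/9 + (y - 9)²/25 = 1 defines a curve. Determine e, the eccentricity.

Center (1, 9). The larger denominator 25 sits under the y-term, so the major axis is vertical; a² = 25, b² = 9.
c² = a² - b² = 16, so c = 4.
e = c/a = 4/5.

e = 4/5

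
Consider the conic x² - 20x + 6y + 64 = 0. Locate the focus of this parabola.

(10, 9/2)

Only x is squared. Complete the square in x: (x - 10)² = -6(y - 6).
Vertex (10, 6); 4p = -6 so p = -3/2. Opens down.
Focus is p units from the vertex along the axis: (h, k + p).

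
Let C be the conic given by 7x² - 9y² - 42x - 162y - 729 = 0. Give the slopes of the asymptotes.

√7/3 and -√7/3

7(x² - 6x) -9(y² + 18y) = 729
7(x - 3)² -9(y + 9)² = 729 + 63 - 729 = 63
Divide through by 63 to get (x - 3)²/9 - (y + 9)²/7 = 1.
Hyperbola, center (3, -9), transverse axis horizontal; a² = 9, b² = 7.
For a horizontal hyperbola the asymptotes have slope ±b/a.
Here that is ±√7/3.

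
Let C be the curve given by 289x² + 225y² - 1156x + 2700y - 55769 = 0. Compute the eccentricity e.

e = 8/17

Group the x- and y-terms: 289(x² - 4x) + 225(y² + 12y) = 55769
289(x - 2)² + 225(y + 6)² = 55769 + 1156 + 8100 = 65025
Divide through by 65025 to get (x - 2)²/225 + (y + 6)²/289 = 1.
Ellipse, center (2, -6), major axis vertical; a² = 289, b² = 225.
c² = a² - b² = 64, so c = 8.
e = c/a = 8/17.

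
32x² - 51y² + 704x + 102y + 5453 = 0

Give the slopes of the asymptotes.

4√102/51 and -4√102/51

Group: 32(x² + 22x) -51(y² - 2y) = -5453
Complete the square: 32(x + 11)² -51(y - 1)² = -5453 + 3872 - 51 = -1632
Dividing both sides by -1632: (y - 1)²/32 - (x + 11)²/51 = 1
Hyperbola, center (-11, 1), transverse axis vertical; a² = 32, b² = 51.
For a vertical hyperbola the asymptotes have slope ±a/b.
Here that is ±4√2/√51 = ±4√102/51.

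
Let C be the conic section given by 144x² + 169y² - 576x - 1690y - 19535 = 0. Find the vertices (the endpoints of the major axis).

Group the x- and y-terms: 144(x² - 4x) + 169(y² - 10y) = 19535
Complete the square: 144(x - 2)² + 169(y - 5)² = 19535 + 576 + 4225 = 24336
Dividing both sides by 24336: (x - 2)²/169 + (y - 5)²/144 = 1
Ellipse, center (2, 5), major axis horizontal; a² = 169, b² = 144.
a = 13. Vertices at (h ± a, k).

(-11, 5) and (15, 5)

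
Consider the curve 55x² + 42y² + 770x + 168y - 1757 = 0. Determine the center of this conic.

Rearranging, 55(x² + 14x) + 42(y² + 4y) = 1757.
Completing the square gives 55(x + 7)² + 42(y + 2)² = 1757 + 2695 + 168 = 4620.
Dividing both sides by 4620: (x + 7)²/84 + (y + 2)²/110 = 1
Ellipse with center (-7, -2).

(-7, -2)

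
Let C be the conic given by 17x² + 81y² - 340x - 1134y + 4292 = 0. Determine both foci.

(2, 7) and (18, 7)

Group: 17(x² - 20x) + 81(y² - 14y) = -4292
Complete the square in x and y: 17(x - 10)² + 81(y - 7)² = -4292 + 1700 + 3969 = 1377
Dividing both sides by 1377: (x - 10)²/81 + (y - 7)²/17 = 1
Ellipse, center (10, 7), major axis horizontal; a² = 81, b² = 17.
c² = a² - b² = 81 - 17 = 64, so c = 8.
Foci lie on the horizontal axis through the center: (h ± c, k).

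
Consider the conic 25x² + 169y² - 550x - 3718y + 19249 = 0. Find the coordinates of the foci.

(-1, 11) and (23, 11)

Group the x- and y-terms: 25(x² - 22x) + 169(y² - 22y) = -19249
Completing the square gives 25(x - 11)² + 169(y - 11)² = -19249 + 3025 + 20449 = 4225.
Divide through by 4225 to get (x - 11)²/169 + (y - 11)²/25 = 1.
Ellipse, center (11, 11), major axis horizontal; a² = 169, b² = 25.
c² = a² - b² = 169 - 25 = 144, so c = 12.
Foci lie on the horizontal axis through the center: (h ± c, k).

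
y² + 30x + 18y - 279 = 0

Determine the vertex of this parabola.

Only y is squared. Complete the square in y: (y + 9)² = -30(x - 12).
Vertex (12, -9); 4p = -30 so p = -15/2. Opens left.

(12, -9)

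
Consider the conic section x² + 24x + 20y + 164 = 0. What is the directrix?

y = 4

Only x is squared. Complete the square in x: (x + 12)² = -20(y + 1).
Vertex (-12, -1); 4p = -20 so p = -5. Opens down.
Directrix is the horizontal line y = k − p = -1 − (-5) = 4.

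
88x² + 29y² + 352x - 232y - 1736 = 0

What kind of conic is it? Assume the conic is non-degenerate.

ellipse

No xy term. Coefficients of x² and y² are A = 88, C = 29.
A and C have the same sign but A ≠ C ⇒ ellipse.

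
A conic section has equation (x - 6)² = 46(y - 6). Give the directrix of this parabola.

y = -11/2

Vertex (6, 6); 4p = 46 so p = 23/2. Opens up.
Directrix is the horizontal line y = k − p = 6 − (23/2) = -11/2.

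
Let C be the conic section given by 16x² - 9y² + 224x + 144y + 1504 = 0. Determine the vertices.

(-7, -4) and (-7, 20)

Group the x- and y-terms: 16(x² + 14x) -9(y² - 16y) = -1504
Completing the square gives 16(x + 7)² -9(y - 8)² = -1504 + 784 - 576 = -1296.
Divide through by -1296 to get (y - 8)²/144 - (x + 7)²/81 = 1.
Hyperbola, center (-7, 8), transverse axis vertical; a² = 144, b² = 81.
a = 12. Vertices at (h, k ± a).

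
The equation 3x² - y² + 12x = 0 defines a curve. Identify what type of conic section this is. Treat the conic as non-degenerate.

No xy term. Coefficients of x² and y² are A = 3, C = -1.
A and C have opposite signs ⇒ hyperbola.

hyperbola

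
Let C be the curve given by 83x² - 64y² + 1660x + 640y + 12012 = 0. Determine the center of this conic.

Group the x- and y-terms: 83(x² + 20x) -64(y² - 10y) = -12012
Completing the square gives 83(x + 10)² -64(y - 5)² = -12012 + 8300 - 1600 = -5312.
Dividing both sides by -5312: (y - 5)²/83 - (x + 10)²/64 = 1
Hyperbola with center (-10, 5).

(-10, 5)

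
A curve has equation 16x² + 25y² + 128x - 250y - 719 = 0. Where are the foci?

Group the x- and y-terms: 16(x² + 8x) + 25(y² - 10y) = 719
Complete the square in x and y: 16(x + 4)² + 25(y - 5)² = 719 + 256 + 625 = 1600
Divide by 1600: (x + 4)²/100 + (y - 5)²/64 = 1
Ellipse, center (-4, 5), major axis horizontal; a² = 100, b² = 64.
c² = a² - b² = 100 - 64 = 36, so c = 6.
Foci lie on the horizontal axis through the center: (h ± c, k).

(-10, 5) and (2, 5)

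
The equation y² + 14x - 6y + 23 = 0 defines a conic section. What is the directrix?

Only y is squared. Complete the square in y: (y - 3)² = -14(x + 1).
Vertex (-1, 3); 4p = -14 so p = -7/2. Opens left.
Directrix is the vertical line x = h − p = -1 − (-7/2) = 5/2.

x = 5/2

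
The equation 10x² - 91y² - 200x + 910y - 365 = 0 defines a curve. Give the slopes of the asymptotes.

Rearranging, 10(x² - 20x) -91(y² - 10y) = 365.
10(x - 10)² -91(y - 5)² = 365 + 1000 - 2275 = -910
Dividing both sides by -910: (y - 5)²/10 - (x - 10)²/91 = 1
Hyperbola, center (10, 5), transverse axis vertical; a² = 10, b² = 91.
For a vertical hyperbola the asymptotes have slope ±a/b.
Here that is ±√10/√91 = ±√910/91.

√910/91 and -√910/91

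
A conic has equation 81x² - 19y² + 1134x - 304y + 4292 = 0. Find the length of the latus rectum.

Group the x- and y-terms: 81(x² + 14x) -19(y² + 16y) = -4292
Completing the square gives 81(x + 7)² -19(y + 8)² = -4292 + 3969 - 1216 = -1539.
Divide through by -1539 to get (y + 8)²/81 - (x + 7)²/19 = 1.
Hyperbola, center (-7, -8), transverse axis vertical; a² = 81, b² = 19.
Latus rectum length = 2b²/a = 2·19/9 = 38/9.

38/9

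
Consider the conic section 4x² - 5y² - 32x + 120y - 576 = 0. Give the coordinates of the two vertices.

Group: 4(x² - 8x) -5(y² - 24y) = 576
Complete the square in x and y: 4(x - 4)² -5(y - 12)² = 576 + 64 - 720 = -80
Divide by -80: (y - 12)²/16 - (x - 4)²/20 = 1
Hyperbola, center (4, 12), transverse axis vertical; a² = 16, b² = 20.
a = 4. Vertices at (h, k ± a).

(4, 8) and (4, 16)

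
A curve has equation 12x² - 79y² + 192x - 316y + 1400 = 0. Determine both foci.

(-8, -2 - √91) and (-8, -2 + √91)

Group: 12(x² + 16x) -79(y² + 4y) = -1400
12(x + 8)² -79(y + 2)² = -1400 + 768 - 316 = -948
Divide through by -948 to get (y + 2)²/12 - (x + 8)²/79 = 1.
Hyperbola, center (-8, -2), transverse axis vertical; a² = 12, b² = 79.
c² = a² + b² = 12 + 79 = 91, so c = √91.
Foci lie on the vertical axis through the center: (h, k ± c).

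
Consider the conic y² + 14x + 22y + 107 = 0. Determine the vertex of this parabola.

Only y is squared. Complete the square in y: (y + 11)² = -14(x - 1).
Vertex (1, -11); 4p = -14 so p = -7/2. Opens left.

(1, -11)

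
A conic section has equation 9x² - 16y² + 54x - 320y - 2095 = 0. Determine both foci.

(-13, -10) and (7, -10)

Group the x- and y-terms: 9(x² + 6x) -16(y² + 20y) = 2095
9(x + 3)² -16(y + 10)² = 2095 + 81 - 1600 = 576
Divide by 576: (x + 3)²/64 - (y + 10)²/36 = 1
Hyperbola, center (-3, -10), transverse axis horizontal; a² = 64, b² = 36.
c² = a² + b² = 64 + 36 = 100, so c = 10.
Foci lie on the horizontal axis through the center: (h ± c, k).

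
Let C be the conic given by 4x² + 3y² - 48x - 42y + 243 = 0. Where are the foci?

(6, 5) and (6, 9)

Rearranging, 4(x² - 12x) + 3(y² - 14y) = -243.
Completing the square gives 4(x - 6)² + 3(y - 7)² = -243 + 144 + 147 = 48.
Divide by 48: (x - 6)²/12 + (y - 7)²/16 = 1
Ellipse, center (6, 7), major axis vertical; a² = 16, b² = 12.
c² = a² - b² = 16 - 12 = 4, so c = 2.
Foci lie on the vertical axis through the center: (h, k ± c).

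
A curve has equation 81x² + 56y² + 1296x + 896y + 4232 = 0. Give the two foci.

(-8, -13) and (-8, -3)

Collect terms: 81(x² + 16x) + 56(y² + 16y) = -4232
Complete the square: 81(x + 8)² + 56(y + 8)² = -4232 + 5184 + 3584 = 4536
Divide through by 4536 to get (x + 8)²/56 + (y + 8)²/81 = 1.
Ellipse, center (-8, -8), major axis vertical; a² = 81, b² = 56.
c² = a² - b² = 81 - 56 = 25, so c = 5.
Foci lie on the vertical axis through the center: (h, k ± c).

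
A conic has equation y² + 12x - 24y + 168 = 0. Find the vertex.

Only y is squared. Complete the square in y: (y - 12)² = -12(x + 2).
Vertex (-2, 12); 4p = -12 so p = -3. Opens left.

(-2, 12)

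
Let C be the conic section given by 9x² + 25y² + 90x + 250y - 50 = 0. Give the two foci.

(-13, -5) and (3, -5)

9(x² + 10x) + 25(y² + 10y) = 50
Completing the square gives 9(x + 5)² + 25(y + 5)² = 50 + 225 + 625 = 900.
Divide through by 900 to get (x + 5)²/100 + (y + 5)²/36 = 1.
Ellipse, center (-5, -5), major axis horizontal; a² = 100, b² = 36.
c² = a² - b² = 100 - 36 = 64, so c = 8.
Foci lie on the horizontal axis through the center: (h ± c, k).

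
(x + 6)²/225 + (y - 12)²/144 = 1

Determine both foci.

(-15, 12) and (3, 12)

Center (-6, 12). The larger denominator 225 sits under the x-term, so the major axis is horizontal; a² = 225, b² = 144.
c² = a² - b² = 225 - 144 = 81, so c = 9.
Foci lie on the horizontal axis through the center: (h ± c, k).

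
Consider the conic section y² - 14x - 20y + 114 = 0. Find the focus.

(9/2, 10)

Only y is squared. Complete the square in y: (y - 10)² = 14(x - 1).
Vertex (1, 10); 4p = 14 so p = 7/2. Opens right.
Focus is p units from the vertex along the axis: (h + p, k).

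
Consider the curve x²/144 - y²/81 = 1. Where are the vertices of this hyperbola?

Center (0, 0). The positive term is the x-term, so the transverse axis is horizontal; a² = 144, b² = 81.
a = 12. Vertices at (h ± a, k).

(-12, 0) and (12, 0)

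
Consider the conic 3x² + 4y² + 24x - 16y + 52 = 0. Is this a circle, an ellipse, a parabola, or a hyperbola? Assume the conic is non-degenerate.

No xy term. Coefficients of x² and y² are A = 3, C = 4.
A and C have the same sign but A ≠ C ⇒ ellipse.

ellipse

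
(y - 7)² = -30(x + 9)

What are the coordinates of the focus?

Vertex (-9, 7); 4p = -30 so p = -15/2. Opens left.
Focus is p units from the vertex along the axis: (h + p, k).

(-33/2, 7)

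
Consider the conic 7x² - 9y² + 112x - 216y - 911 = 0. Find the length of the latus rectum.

14/3

Group the x- and y-terms: 7(x² + 16x) -9(y² + 24y) = 911
Complete the square: 7(x + 8)² -9(y + 12)² = 911 + 448 - 1296 = 63
Divide through by 63 to get (x + 8)²/9 - (y + 12)²/7 = 1.
Hyperbola, center (-8, -12), transverse axis horizontal; a² = 9, b² = 7.
Latus rectum length = 2b²/a = 2·7/3 = 14/3.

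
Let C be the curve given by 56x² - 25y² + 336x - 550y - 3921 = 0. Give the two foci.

Collect terms: 56(x² + 6x) -25(y² + 22y) = 3921
Complete the square: 56(x + 3)² -25(y + 11)² = 3921 + 504 - 3025 = 1400
Divide by 1400: (x + 3)²/25 - (y + 11)²/56 = 1
Hyperbola, center (-3, -11), transverse axis horizontal; a² = 25, b² = 56.
c² = a² + b² = 25 + 56 = 81, so c = 9.
Foci lie on the horizontal axis through the center: (h ± c, k).

(-12, -11) and (6, -11)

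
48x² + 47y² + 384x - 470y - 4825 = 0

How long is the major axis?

24

Rearranging, 48(x² + 8x) + 47(y² - 10y) = 4825.
Complete the square: 48(x + 4)² + 47(y - 5)² = 4825 + 768 + 1175 = 6768
Dividing both sides by 6768: (x + 4)²/141 + (y - 5)²/144 = 1
Ellipse, center (-4, 5), major axis vertical; a² = 144, b² = 141.
a² = 144 so a = 12; the major axis has length 2a = 24.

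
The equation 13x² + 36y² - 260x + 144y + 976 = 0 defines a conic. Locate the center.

Group: 13(x² - 20x) + 36(y² + 4y) = -976
13(x - 10)² + 36(y + 2)² = -976 + 1300 + 144 = 468
Divide by 468: (x - 10)²/36 + (y + 2)²/13 = 1
Ellipse with center (10, -2).

(10, -2)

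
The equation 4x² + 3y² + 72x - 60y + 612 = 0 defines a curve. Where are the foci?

(-9, 9) and (-9, 11)

Rearranging, 4(x² + 18x) + 3(y² - 20y) = -612.
4(x + 9)² + 3(y - 10)² = -612 + 324 + 300 = 12
Dividing both sides by 12: (x + 9)²/3 + (y - 10)²/4 = 1
Ellipse, center (-9, 10), major axis vertical; a² = 4, b² = 3.
c² = a² - b² = 4 - 3 = 1, so c = 1.
Foci lie on the vertical axis through the center: (h, k ± c).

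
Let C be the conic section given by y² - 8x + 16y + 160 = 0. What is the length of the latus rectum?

8

Only y is squared. Complete the square in y: (y + 8)² = 8(x - 12).
Vertex (12, -8); 4p = 8 so p = 2. Opens right.
Latus rectum length = |4p| = 8.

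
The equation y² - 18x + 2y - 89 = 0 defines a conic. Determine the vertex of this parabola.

(-5, -1)

Only y is squared. Complete the square in y: (y + 1)² = 18(x + 5).
Vertex (-5, -1); 4p = 18 so p = 9/2. Opens right.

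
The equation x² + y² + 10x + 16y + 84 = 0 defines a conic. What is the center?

Rearranging, (x² + 10x) + (y² + 16y) = -84.
Completing the square gives (x + 5)² + (y + 8)² = -84 + 25 + 64 = 5.
So (x + 5)² + (y + 8)² = 5.
Circle centered at (-5, -8) with r² = 5.

(-5, -8)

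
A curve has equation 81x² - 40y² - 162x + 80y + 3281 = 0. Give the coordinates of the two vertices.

(1, -8) and (1, 10)

Group: 81(x² - 2x) -40(y² - 2y) = -3281
Completing the square gives 81(x - 1)² -40(y - 1)² = -3281 + 81 - 40 = -3240.
Divide through by -3240 to get (y - 1)²/81 - (x - 1)²/40 = 1.
Hyperbola, center (1, 1), transverse axis vertical; a² = 81, b² = 40.
a = 9. Vertices at (h, k ± a).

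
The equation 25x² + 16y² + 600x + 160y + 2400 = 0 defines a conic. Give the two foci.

(-12, -11) and (-12, 1)

Rearranging, 25(x² + 24x) + 16(y² + 10y) = -2400.
Completing the square gives 25(x + 12)² + 16(y + 5)² = -2400 + 3600 + 400 = 1600.
Divide by 1600: (x + 12)²/64 + (y + 5)²/100 = 1
Ellipse, center (-12, -5), major axis vertical; a² = 100, b² = 64.
c² = a² - b² = 100 - 64 = 36, so c = 6.
Foci lie on the vertical axis through the center: (h, k ± c).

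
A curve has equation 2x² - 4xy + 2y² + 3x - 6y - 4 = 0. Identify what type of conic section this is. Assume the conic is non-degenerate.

parabola

A = 2, B = -4, C = 2.
Discriminant B² − 4AC = (-4)² − 4·2·2 = 0.
B² − 4AC = 0 ⇒ parabola.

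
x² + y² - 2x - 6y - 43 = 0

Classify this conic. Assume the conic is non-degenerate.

No xy term. Coefficients of x² and y² are A = 1, C = 1.
A = C (same sign) ⇒ circle.

circle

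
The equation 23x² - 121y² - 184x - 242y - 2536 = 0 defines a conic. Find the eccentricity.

23(x² - 8x) -121(y² + 2y) = 2536
23(x - 4)² -121(y + 1)² = 2536 + 368 - 121 = 2783
Divide by 2783: (x - 4)²/121 - (y + 1)²/23 = 1
Hyperbola, center (4, -1), transverse axis horizontal; a² = 121, b² = 23.
c² = a² + b² = 144, so c = 12.
e = c/a = 12/11.

e = 12/11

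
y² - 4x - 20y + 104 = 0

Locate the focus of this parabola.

Only y is squared. Complete the square in y: (y - 10)² = 4(x - 1).
Vertex (1, 10); 4p = 4 so p = 1. Opens right.
Focus is p units from the vertex along the axis: (h + p, k).

(2, 10)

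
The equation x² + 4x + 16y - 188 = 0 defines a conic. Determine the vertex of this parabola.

(-2, 12)

Only x is squared. Complete the square in x: (x + 2)² = -16(y - 12).
Vertex (-2, 12); 4p = -16 so p = -4. Opens down.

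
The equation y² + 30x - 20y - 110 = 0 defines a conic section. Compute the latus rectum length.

30

Only y is squared. Complete the square in y: (y - 10)² = -30(x - 7).
Vertex (7, 10); 4p = -30 so p = -15/2. Opens left.
Latus rectum length = |4p| = 30.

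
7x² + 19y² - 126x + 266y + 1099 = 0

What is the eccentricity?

e = 2√57/19

Collect terms: 7(x² - 18x) + 19(y² + 14y) = -1099
Completing the square gives 7(x - 9)² + 19(y + 7)² = -1099 + 567 + 931 = 399.
Divide by 399: (x - 9)²/57 + (y + 7)²/21 = 1
Ellipse, center (9, -7), major axis horizontal; a² = 57, b² = 21.
c² = a² - b² = 36, so c = 6.
e = c/a = 6/√57 = 2√57/19.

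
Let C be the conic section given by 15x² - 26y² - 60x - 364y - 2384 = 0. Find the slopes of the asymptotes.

√390/26 and -√390/26

Collect terms: 15(x² - 4x) -26(y² + 14y) = 2384
Complete the square: 15(x - 2)² -26(y + 7)² = 2384 + 60 - 1274 = 1170
Divide by 1170: (x - 2)²/78 - (y + 7)²/45 = 1
Hyperbola, center (2, -7), transverse axis horizontal; a² = 78, b² = 45.
For a horizontal hyperbola the asymptotes have slope ±b/a.
Here that is ±3√5/√78 = ±√390/26.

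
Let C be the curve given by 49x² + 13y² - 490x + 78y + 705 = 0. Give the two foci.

Collect terms: 49(x² - 10x) + 13(y² + 6y) = -705
Complete the square in x and y: 49(x - 5)² + 13(y + 3)² = -705 + 1225 + 117 = 637
Divide through by 637 to get (x - 5)²/13 + (y + 3)²/49 = 1.
Ellipse, center (5, -3), major axis vertical; a² = 49, b² = 13.
c² = a² - b² = 49 - 13 = 36, so c = 6.
Foci lie on the vertical axis through the center: (h, k ± c).

(5, -9) and (5, 3)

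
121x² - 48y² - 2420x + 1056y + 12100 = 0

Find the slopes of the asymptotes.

11√3/12 and -11√3/12

Group the x- and y-terms: 121(x² - 20x) -48(y² - 22y) = -12100
121(x - 10)² -48(y - 11)² = -12100 + 12100 - 5808 = -5808
Dividing both sides by -5808: (y - 11)²/121 - (x - 10)²/48 = 1
Hyperbola, center (10, 11), transverse axis vertical; a² = 121, b² = 48.
For a vertical hyperbola the asymptotes have slope ±a/b.
Here that is ±11/4√3 = ±11√3/12.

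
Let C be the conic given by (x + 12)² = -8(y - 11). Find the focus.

(-12, 9)

Vertex (-12, 11); 4p = -8 so p = -2. Opens down.
Focus is p units from the vertex along the axis: (h, k + p).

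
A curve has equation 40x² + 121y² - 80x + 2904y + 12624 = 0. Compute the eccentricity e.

e = 9/11

Group the x- and y-terms: 40(x² - 2x) + 121(y² + 24y) = -12624
Complete the square: 40(x - 1)² + 121(y + 12)² = -12624 + 40 + 17424 = 4840
Divide by 4840: (x - 1)²/121 + (y + 12)²/40 = 1
Ellipse, center (1, -12), major axis horizontal; a² = 121, b² = 40.
c² = a² - b² = 81, so c = 9.
e = c/a = 9/11.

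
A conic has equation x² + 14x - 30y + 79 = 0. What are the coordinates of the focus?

(-7, 17/2)

Only x is squared. Complete the square in x: (x + 7)² = 30(y - 1).
Vertex (-7, 1); 4p = 30 so p = 15/2. Opens up.
Focus is p units from the vertex along the axis: (h, k + p).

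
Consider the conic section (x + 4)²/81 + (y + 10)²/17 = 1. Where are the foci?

(-12, -10) and (4, -10)

Center (-4, -10). The larger denominator 81 sits under the x-term, so the major axis is horizontal; a² = 81, b² = 17.
c² = a² - b² = 81 - 17 = 64, so c = 8.
Foci lie on the horizontal axis through the center: (h ± c, k).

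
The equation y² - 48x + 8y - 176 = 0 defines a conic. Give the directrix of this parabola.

Only y is squared. Complete the square in y: (y + 4)² = 48(x + 4).
Vertex (-4, -4); 4p = 48 so p = 12. Opens right.
Directrix is the vertical line x = h − p = -4 − (12) = -16.

x = -16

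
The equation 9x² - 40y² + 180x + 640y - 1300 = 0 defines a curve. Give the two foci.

(-10, 1) and (-10, 15)

Group the x- and y-terms: 9(x² + 20x) -40(y² - 16y) = 1300
Complete the square: 9(x + 10)² -40(y - 8)² = 1300 + 900 - 2560 = -360
Divide by -360: (y - 8)²/9 - (x + 10)²/40 = 1
Hyperbola, center (-10, 8), transverse axis vertical; a² = 9, b² = 40.
c² = a² + b² = 9 + 40 = 49, so c = 7.
Foci lie on the vertical axis through the center: (h, k ± c).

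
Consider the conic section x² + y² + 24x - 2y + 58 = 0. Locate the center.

(-12, 1)

Group the x- and y-terms: (x² + 24x) + (y² - 2y) = -58
Completing the square gives (x + 12)² + (y - 1)² = -58 + 144 + 1 = 87.
So (x + 12)² + (y - 1)² = 87.
Circle centered at (-12, 1) with r² = 87.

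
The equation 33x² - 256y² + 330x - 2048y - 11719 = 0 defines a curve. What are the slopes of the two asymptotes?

Group the x- and y-terms: 33(x² + 10x) -256(y² + 8y) = 11719
33(x + 5)² -256(y + 4)² = 11719 + 825 - 4096 = 8448
Dividing both sides by 8448: (x + 5)²/256 - (y + 4)²/33 = 1
Hyperbola, center (-5, -4), transverse axis horizontal; a² = 256, b² = 33.
For a horizontal hyperbola the asymptotes have slope ±b/a.
Here that is ±√33/16.

√33/16 and -√33/16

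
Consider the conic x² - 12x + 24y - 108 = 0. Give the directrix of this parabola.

y = 12

Only x is squared. Complete the square in x: (x - 6)² = -24(y - 6).
Vertex (6, 6); 4p = -24 so p = -6. Opens down.
Directrix is the horizontal line y = k − p = 6 − (-6) = 12.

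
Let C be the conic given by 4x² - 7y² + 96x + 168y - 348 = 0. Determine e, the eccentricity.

e = √11/2

Rearranging, 4(x² + 24x) -7(y² - 24y) = 348.
Completing the square gives 4(x + 12)² -7(y - 12)² = 348 + 576 - 1008 = -84.
Divide by -84: (y - 12)²/12 - (x + 12)²/21 = 1
Hyperbola, center (-12, 12), transverse axis vertical; a² = 12, b² = 21.
c² = a² + b² = 33, so c = √33.
e = c/a = √33/2√3 = √11/2.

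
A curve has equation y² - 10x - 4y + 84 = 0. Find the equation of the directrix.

Only y is squared. Complete the square in y: (y - 2)² = 10(x - 8).
Vertex (8, 2); 4p = 10 so p = 5/2. Opens right.
Directrix is the vertical line x = h − p = 8 − (5/2) = 11/2.

x = 11/2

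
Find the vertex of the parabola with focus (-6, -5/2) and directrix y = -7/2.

(-6, -3)

The vertex is the midpoint between the focus and the directrix along the axis of symmetry.
Axis is vertical (directrix is horizontal). Vertex y-coordinate = (-5/2 + (-7/2))/2 = -3; x-coordinate = -6.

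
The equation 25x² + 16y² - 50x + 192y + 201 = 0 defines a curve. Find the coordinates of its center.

(1, -6)

Group: 25(x² - 2x) + 16(y² + 12y) = -201
Complete the square: 25(x - 1)² + 16(y + 6)² = -201 + 25 + 576 = 400
Divide through by 400 to get (x - 1)²/16 + (y + 6)²/25 = 1.
Ellipse with center (1, -6).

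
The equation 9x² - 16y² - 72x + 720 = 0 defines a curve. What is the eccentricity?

Group: 9(x² - 8x) -16y² = -720
Completing the square gives 9(x - 4)² -16y² = -720 + 144 + 0 = -576.
Divide through by -576 to get y²/36 - (x - 4)²/64 = 1.
Hyperbola, center (4, 0), transverse axis vertical; a² = 36, b² = 64.
c² = a² + b² = 100, so c = 10.
e = c/a = 10/6 = 5/3.

e = 5/3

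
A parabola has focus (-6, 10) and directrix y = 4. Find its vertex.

The vertex is the midpoint between the focus and the directrix along the axis of symmetry.
Axis is vertical (directrix is horizontal). Vertex y-coordinate = (10 + 4)/2 = 7; x-coordinate = -6.

(-6, 7)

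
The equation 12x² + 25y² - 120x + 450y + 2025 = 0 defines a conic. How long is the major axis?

10

Group: 12(x² - 10x) + 25(y² + 18y) = -2025
12(x - 5)² + 25(y + 9)² = -2025 + 300 + 2025 = 300
Divide through by 300 to get (x - 5)²/25 + (y + 9)²/12 = 1.
Ellipse, center (5, -9), major axis horizontal; a² = 25, b² = 12.
a² = 25 so a = 5; the major axis has length 2a = 10.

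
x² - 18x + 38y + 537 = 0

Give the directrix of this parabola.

Only x is squared. Complete the square in x: (x - 9)² = -38(y + 12).
Vertex (9, -12); 4p = -38 so p = -19/2. Opens down.
Directrix is the horizontal line y = k − p = -12 − (-19/2) = -5/2.

y = -5/2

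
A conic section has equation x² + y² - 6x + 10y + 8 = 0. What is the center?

(3, -5)

Group the x- and y-terms: (x² - 6x) + (y² + 10y) = -8
Completing the square gives (x - 3)² + (y + 5)² = -8 + 9 + 25 = 26.
So (x - 3)² + (y + 5)² = 26.
Circle centered at (3, -5) with r² = 26.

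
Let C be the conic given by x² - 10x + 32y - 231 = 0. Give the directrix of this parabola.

Only x is squared. Complete the square in x: (x - 5)² = -32(y - 8).
Vertex (5, 8); 4p = -32 so p = -8. Opens down.
Directrix is the horizontal line y = k − p = 8 − (-8) = 16.

y = 16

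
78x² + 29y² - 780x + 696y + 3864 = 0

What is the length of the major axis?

78(x² - 10x) + 29(y² + 24y) = -3864
78(x - 5)² + 29(y + 12)² = -3864 + 1950 + 4176 = 2262
Divide by 2262: (x - 5)²/29 + (y + 12)²/78 = 1
Ellipse, center (5, -12), major axis vertical; a² = 78, b² = 29.
a² = 78 so a = √78; the major axis has length 2a = 2√78.

2√78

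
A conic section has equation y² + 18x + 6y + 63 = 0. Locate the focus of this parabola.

Only y is squared. Complete the square in y: (y + 3)² = -18(x + 3).
Vertex (-3, -3); 4p = -18 so p = -9/2. Opens left.
Focus is p units from the vertex along the axis: (h + p, k).

(-15/2, -3)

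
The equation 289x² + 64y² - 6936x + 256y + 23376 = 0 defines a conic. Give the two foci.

(12, -17) and (12, 13)

Group: 289(x² - 24x) + 64(y² + 4y) = -23376
Completing the square gives 289(x - 12)² + 64(y + 2)² = -23376 + 41616 + 256 = 18496.
Divide through by 18496 to get (x - 12)²/64 + (y + 2)²/289 = 1.
Ellipse, center (12, -2), major axis vertical; a² = 289, b² = 64.
c² = a² - b² = 289 - 64 = 225, so c = 15.
Foci lie on the vertical axis through the center: (h, k ± c).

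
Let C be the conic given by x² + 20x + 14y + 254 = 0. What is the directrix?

y = -15/2

Only x is squared. Complete the square in x: (x + 10)² = -14(y + 11).
Vertex (-10, -11); 4p = -14 so p = -7/2. Opens down.
Directrix is the horizontal line y = k − p = -11 − (-7/2) = -15/2.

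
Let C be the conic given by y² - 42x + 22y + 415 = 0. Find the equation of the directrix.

x = -7/2

Only y is squared. Complete the square in y: (y + 11)² = 42(x - 7).
Vertex (7, -11); 4p = 42 so p = 21/2. Opens right.
Directrix is the vertical line x = h − p = 7 − (21/2) = -7/2.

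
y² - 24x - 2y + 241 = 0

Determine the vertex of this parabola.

(10, 1)

Only y is squared. Complete the square in y: (y - 1)² = 24(x - 10).
Vertex (10, 1); 4p = 24 so p = 6. Opens right.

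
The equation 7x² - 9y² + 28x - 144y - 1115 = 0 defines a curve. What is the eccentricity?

e = 4/3

Rearranging, 7(x² + 4x) -9(y² + 16y) = 1115.
Completing the square gives 7(x + 2)² -9(y + 8)² = 1115 + 28 - 576 = 567.
Divide by 567: (x + 2)²/81 - (y + 8)²/63 = 1
Hyperbola, center (-2, -8), transverse axis horizontal; a² = 81, b² = 63.
c² = a² + b² = 144, so c = 12.
e = c/a = 12/9 = 4/3.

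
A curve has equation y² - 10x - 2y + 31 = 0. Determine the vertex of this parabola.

(3, 1)

Only y is squared. Complete the square in y: (y - 1)² = 10(x - 3).
Vertex (3, 1); 4p = 10 so p = 5/2. Opens right.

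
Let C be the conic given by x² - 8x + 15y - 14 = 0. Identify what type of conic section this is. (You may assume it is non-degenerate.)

No xy term. Coefficients of x² and y² are A = 1, C = 0.
Exactly one squared variable ⇒ parabola.

parabola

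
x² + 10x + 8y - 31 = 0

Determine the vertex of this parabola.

(-5, 7)

Only x is squared. Complete the square in x: (x + 5)² = -8(y - 7).
Vertex (-5, 7); 4p = -8 so p = -2. Opens down.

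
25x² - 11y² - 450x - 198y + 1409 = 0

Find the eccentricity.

e = 6/5

Rearranging, 25(x² - 18x) -11(y² + 18y) = -1409.
Complete the square: 25(x - 9)² -11(y + 9)² = -1409 + 2025 - 891 = -275
Divide by -275: (y + 9)²/25 - (x - 9)²/11 = 1
Hyperbola, center (9, -9), transverse axis vertical; a² = 25, b² = 11.
c² = a² + b² = 36, so c = 6.
e = c/a = 6/5.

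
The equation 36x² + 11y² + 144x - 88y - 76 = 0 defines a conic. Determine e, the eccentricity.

e = 5/6

Rearranging, 36(x² + 4x) + 11(y² - 8y) = 76.
Complete the square: 36(x + 2)² + 11(y - 4)² = 76 + 144 + 176 = 396
Divide through by 396 to get (x + 2)²/11 + (y - 4)²/36 = 1.
Ellipse, center (-2, 4), major axis vertical; a² = 36, b² = 11.
c² = a² - b² = 25, so c = 5.
e = c/a = 5/6.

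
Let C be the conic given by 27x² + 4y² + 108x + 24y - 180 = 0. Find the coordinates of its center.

(-2, -3)

Group the x- and y-terms: 27(x² + 4x) + 4(y² + 6y) = 180
Complete the square in x and y: 27(x + 2)² + 4(y + 3)² = 180 + 108 + 36 = 324
Divide through by 324 to get (x + 2)²/12 + (y + 3)²/81 = 1.
Ellipse with center (-2, -3).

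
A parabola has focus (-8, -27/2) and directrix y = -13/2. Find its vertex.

(-8, -10)

The vertex is the midpoint between the focus and the directrix along the axis of symmetry.
Axis is vertical (directrix is horizontal). Vertex y-coordinate = (-27/2 + (-13/2))/2 = -10; x-coordinate = -8.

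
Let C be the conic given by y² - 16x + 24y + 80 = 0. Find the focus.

Only y is squared. Complete the square in y: (y + 12)² = 16(x + 4).
Vertex (-4, -12); 4p = 16 so p = 4. Opens right.
Focus is p units from the vertex along the axis: (h + p, k).

(0, -12)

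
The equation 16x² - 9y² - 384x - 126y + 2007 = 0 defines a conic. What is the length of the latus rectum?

16(x² - 24x) -9(y² + 14y) = -2007
Completing the square gives 16(x - 12)² -9(y + 7)² = -2007 + 2304 - 441 = -144.
Dividing both sides by -144: (y + 7)²/16 - (x - 12)²/9 = 1
Hyperbola, center (12, -7), transverse axis vertical; a² = 16, b² = 9.
Latus rectum length = 2b²/a = 2·9/4 = 9/2.

9/2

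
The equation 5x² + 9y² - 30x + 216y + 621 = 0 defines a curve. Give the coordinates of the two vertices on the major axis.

5(x² - 6x) + 9(y² + 24y) = -621
5(x - 3)² + 9(y + 12)² = -621 + 45 + 1296 = 720
Divide by 720: (x - 3)²/144 + (y + 12)²/80 = 1
Ellipse, center (3, -12), major axis horizontal; a² = 144, b² = 80.
a = 12. Vertices at (h ± a, k).

(-9, -12) and (15, -12)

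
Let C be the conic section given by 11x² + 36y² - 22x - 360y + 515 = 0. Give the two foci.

Group: 11(x² - 2x) + 36(y² - 10y) = -515
Complete the square: 11(x - 1)² + 36(y - 5)² = -515 + 11 + 900 = 396
Divide by 396: (x - 1)²/36 + (y - 5)²/11 = 1
Ellipse, center (1, 5), major axis horizontal; a² = 36, b² = 11.
c² = a² - b² = 36 - 11 = 25, so c = 5.
Foci lie on the horizontal axis through the center: (h ± c, k).

(-4, 5) and (6, 5)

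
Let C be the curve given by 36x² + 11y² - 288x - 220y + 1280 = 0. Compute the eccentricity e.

e = 5/6

Group the x- and y-terms: 36(x² - 8x) + 11(y² - 20y) = -1280
36(x - 4)² + 11(y - 10)² = -1280 + 576 + 1100 = 396
Dividing both sides by 396: (x - 4)²/11 + (y - 10)²/36 = 1
Ellipse, center (4, 10), major axis vertical; a² = 36, b² = 11.
c² = a² - b² = 25, so c = 5.
e = c/a = 5/6.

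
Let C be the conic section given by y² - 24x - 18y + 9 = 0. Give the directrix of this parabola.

Only y is squared. Complete the square in y: (y - 9)² = 24(x + 3).
Vertex (-3, 9); 4p = 24 so p = 6. Opens right.
Directrix is the vertical line x = h − p = -3 − (6) = -9.

x = -9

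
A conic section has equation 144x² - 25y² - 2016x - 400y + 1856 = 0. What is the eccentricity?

e = 13/5

Collect terms: 144(x² - 14x) -25(y² + 16y) = -1856
Complete the square in x and y: 144(x - 7)² -25(y + 8)² = -1856 + 7056 - 1600 = 3600
Divide by 3600: (x - 7)²/25 - (y + 8)²/144 = 1
Hyperbola, center (7, -8), transverse axis horizontal; a² = 25, b² = 144.
c² = a² + b² = 169, so c = 13.
e = c/a = 13/5.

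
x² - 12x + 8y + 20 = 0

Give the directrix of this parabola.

Only x is squared. Complete the square in x: (x - 6)² = -8(y - 2).
Vertex (6, 2); 4p = -8 so p = -2. Opens down.
Directrix is the horizontal line y = k − p = 2 − (-2) = 4.

y = 4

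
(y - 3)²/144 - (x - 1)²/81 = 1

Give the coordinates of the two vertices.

(1, -9) and (1, 15)

Center (1, 3). The positive term is the y-term, so the transverse axis is vertical; a² = 144, b² = 81.
a = 12. Vertices at (h, k ± a).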